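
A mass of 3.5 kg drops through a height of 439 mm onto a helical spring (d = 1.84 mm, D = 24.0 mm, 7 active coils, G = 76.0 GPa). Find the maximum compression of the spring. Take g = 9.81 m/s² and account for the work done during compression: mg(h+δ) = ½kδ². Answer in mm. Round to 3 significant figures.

k = Gd⁴/(8D³N_a) = (76.0×10³)(1.84⁴)/(8·24.0³·7) = 1.1253 N/mm
W = mg = 3.5 × 9.81 = 34.335 N
½kδ² − Wδ − Wh = 0 → δ = (W + √(W² + 2kWh))/k
δ = (34.335 + √(1178.9 + 33923))/1.1253 = (34.335 + 187.36)/1.1253 = 197.01 mm

197 mm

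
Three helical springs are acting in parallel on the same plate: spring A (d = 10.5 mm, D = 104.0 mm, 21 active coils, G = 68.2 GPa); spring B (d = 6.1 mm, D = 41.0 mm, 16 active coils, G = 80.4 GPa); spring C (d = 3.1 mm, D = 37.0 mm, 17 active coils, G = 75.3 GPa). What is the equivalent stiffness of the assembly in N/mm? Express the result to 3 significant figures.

18.0 N/mm

k_A = Gd⁴/(8D³N_a) = (68.2×10³)(10.5⁴)/(8·104.0³·21) = 4.3866 N/mm
k_B = Gd⁴/(8D³N_a) = (80.4×10³)(6.1⁴)/(8·41.0³·16) = 12.619 N/mm
k_C = Gd⁴/(8D³N_a) = (75.3×10³)(3.1⁴)/(8·37.0³·17) = 1.0095 N/mm
Parallel: k_eq = 4.3866 + 12.619 + 1.0095 = 18.015 N/mm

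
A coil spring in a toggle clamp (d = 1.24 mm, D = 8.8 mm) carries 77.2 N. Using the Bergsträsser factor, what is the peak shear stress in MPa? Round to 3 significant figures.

1090 MPa

Spring index C = D/d = 8.8/1.24 = 7.0968
K_B = (4C+2)/(4C−3) = 30.387/25.387 = 1.1970
τ₀ = 8FD/(πd³) = 8·77.2·8.8/(π·1.24³) = 5434.88/5.9898 = 907.35 MPa
τ_max = K·τ₀ = 1.1970 × 907.35 = 1086.1 MPa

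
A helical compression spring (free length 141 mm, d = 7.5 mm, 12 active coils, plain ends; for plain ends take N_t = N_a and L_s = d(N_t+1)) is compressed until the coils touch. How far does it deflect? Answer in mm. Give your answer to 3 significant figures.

43.5 mm

N_t = 12; L_s = 7.5·13 = 97.5 mm
δ_solid = L₀ − L_s = 141 − 97.5 = 43.5 mm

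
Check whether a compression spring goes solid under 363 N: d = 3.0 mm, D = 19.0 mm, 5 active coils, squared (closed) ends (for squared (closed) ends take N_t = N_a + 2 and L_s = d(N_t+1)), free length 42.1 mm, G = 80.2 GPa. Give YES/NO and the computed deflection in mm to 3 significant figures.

k = Gd⁴/(8D³N_a) = (80.2×10³)(3.0⁴)/(8·19.0³·5) = 23.678 N/mm
N_t = 7; L_s = 3.0·8 = 24 mm; δ_solid = L₀ − L_s = 42.1 − 24 = 18.1 mm
δ = F/k = 363/23.678 = 15.331 mm
δ < δ_solid → spring does not go solid

NO, δ = 15.3 mm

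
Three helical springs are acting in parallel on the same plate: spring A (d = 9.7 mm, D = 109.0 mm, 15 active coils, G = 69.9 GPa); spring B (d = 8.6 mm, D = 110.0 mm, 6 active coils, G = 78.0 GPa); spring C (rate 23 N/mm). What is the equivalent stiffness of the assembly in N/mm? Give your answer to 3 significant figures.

33.7 N/mm

k_A = Gd⁴/(8D³N_a) = (69.9×10³)(9.7⁴)/(8·109.0³·15) = 3.982 N/mm
k_B = Gd⁴/(8D³N_a) = (78.0×10³)(8.6⁴)/(8·110.0³·6) = 6.6783 N/mm
Parallel: k_eq = 3.982 + 6.6783 + 23 = 33.66 N/mm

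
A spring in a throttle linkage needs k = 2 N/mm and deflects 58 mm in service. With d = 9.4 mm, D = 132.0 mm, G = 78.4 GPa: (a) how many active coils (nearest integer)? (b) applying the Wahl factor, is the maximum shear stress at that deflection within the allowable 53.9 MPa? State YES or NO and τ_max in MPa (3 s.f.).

(a) 17 coils; (b) YES, τ_max = 50.6 MPa

N_a = Gd⁴/(8D³k) = (78.4×10³)(9.4⁴)/(8·132.0³·2) = 16.63 → N_a = 17
Actual rate k = Gd⁴/(8D³·17) = 1.9569 N/mm
Working load F = kδ = 1.9569·58 = 113.5 N
C = 132.0/9.4 = 14.0426; K_W = (4C−1)/(4C−4)+0.615/C = 1.1013
τ_max = K_W·8FD/(πd³) = 1.1013·45.933 = 50.586 MPa
τ_max ≤ 53.9 MPa → acceptable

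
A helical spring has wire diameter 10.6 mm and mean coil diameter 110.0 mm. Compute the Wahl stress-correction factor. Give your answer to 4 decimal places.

C = D/d = 110.0/10.6 = 10.3774
K_W = (4C−1)/(4C−4) + 0.615/C = 40.509/37.509 + 0.0593 = 1.1392

1.1392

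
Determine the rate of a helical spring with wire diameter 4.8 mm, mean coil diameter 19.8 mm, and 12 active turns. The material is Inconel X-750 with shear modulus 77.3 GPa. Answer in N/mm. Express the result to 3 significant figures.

k = Gd⁴/(8D³N_a) = (77.3×10³ × 4.8⁴) / (8 × 19.8³ × 12)
  = 4.10341e+07 / 745190 = 55.065 N/mm

55.1 N/mm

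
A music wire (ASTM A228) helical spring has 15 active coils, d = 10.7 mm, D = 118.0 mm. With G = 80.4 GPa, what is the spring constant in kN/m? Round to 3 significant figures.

k = Gd⁴/(8D³N_a) = (80.4×10³ × 10.7⁴) / (8 × 118.0³ × 15)
  = 1.05388e+09 / 1.97164e+08 = 5.3452 N/mm

5.35 kN/m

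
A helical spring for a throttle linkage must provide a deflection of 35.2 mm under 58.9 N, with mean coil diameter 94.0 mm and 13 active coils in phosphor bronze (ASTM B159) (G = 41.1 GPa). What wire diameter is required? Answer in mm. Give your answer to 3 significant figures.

7.70 mm

Required rate k = F/δ = 58.9/35.2 = 1.6733 N/mm
d = (8D³N_a·k / G)^(1/4) = (8·94.0³·13·1.6733 / (41.1×10³))^0.25
  = (3516.8)^0.25 = 7.7008 mm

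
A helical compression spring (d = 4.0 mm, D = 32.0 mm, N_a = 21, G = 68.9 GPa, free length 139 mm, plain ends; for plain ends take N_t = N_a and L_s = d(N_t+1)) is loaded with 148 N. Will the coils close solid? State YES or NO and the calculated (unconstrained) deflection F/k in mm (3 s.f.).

NO, δ = 46.2 mm

k = Gd⁴/(8D³N_a) = (68.9×10³)(4.0⁴)/(8·32.0³·21) = 3.2041 N/mm
N_t = 21; L_s = 4.0·22 = 88 mm; δ_solid = L₀ − L_s = 139 − 88 = 51 mm
δ = F/k = 148/3.2041 = 46.191 mm
δ < δ_solid → spring does not go solid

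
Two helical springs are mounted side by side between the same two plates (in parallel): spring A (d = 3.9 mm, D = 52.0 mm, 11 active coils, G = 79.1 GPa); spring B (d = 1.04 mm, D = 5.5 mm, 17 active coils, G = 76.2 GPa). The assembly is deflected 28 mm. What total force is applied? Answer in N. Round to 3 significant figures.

k_A = Gd⁴/(8D³N_a) = (79.1×10³)(3.9⁴)/(8·52.0³·11) = 1.4789 N/mm
k_B = Gd⁴/(8D³N_a) = (76.2×10³)(1.04⁴)/(8·5.5³·17) = 3.9397 N/mm
Parallel: k_eq = 1.4789 + 3.9397 = 5.4186 N/mm
F = k_eq·δ = 5.4186·28 = 151.72 N

152 N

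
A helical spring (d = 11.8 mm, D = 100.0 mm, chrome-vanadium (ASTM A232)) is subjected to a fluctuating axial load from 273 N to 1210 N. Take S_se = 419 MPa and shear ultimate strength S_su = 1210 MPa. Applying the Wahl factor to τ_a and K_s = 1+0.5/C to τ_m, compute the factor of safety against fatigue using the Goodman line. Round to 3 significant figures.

C = D/d = 100.0/11.8 = 8.4746; K_W = (4C−1)/(4C−4)+0.615/C = 1.1729; K_s = 1+0.5/C = 1.0590
F_a = (F_max−F_min)/2 = 468.5 N; F_m = (F_max+F_min)/2 = 741.5 N
τ_a = K_W·8F_aD/(πd³) = 1.1729 × 72.611 = 85.166 MPa
τ_m = K_s·8F_mD/(πd³) = 1.0590 × 114.92 = 121.7 MPa
Goodman: 1/n_f = τ_a/S_se + τ_m/S_su = 85.166/419 + 121.7/1210 = 0.20326 + 0.10058 = 0.30384
n_f = 1/0.30384 = 3.291

3.29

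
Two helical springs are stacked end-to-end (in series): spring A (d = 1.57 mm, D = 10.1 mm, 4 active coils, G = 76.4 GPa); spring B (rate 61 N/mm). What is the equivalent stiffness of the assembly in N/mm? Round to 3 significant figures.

k_A = Gd⁴/(8D³N_a) = (76.4×10³)(1.57⁴)/(8·10.1³·4) = 14.079 N/mm
Series: 1/k_eq = 1/14.079 + 1/61 = 0.08742; k_eq = 11.439 N/mm

11.4 N/mm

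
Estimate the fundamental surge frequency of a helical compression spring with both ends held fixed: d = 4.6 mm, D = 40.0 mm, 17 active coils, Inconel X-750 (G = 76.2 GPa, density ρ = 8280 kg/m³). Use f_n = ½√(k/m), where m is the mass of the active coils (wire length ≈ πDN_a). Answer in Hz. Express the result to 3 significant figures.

57.7 Hz

k = Gd⁴/(8D³N_a) = (76.2×10³)(4.6⁴)/(8·40.0³·17) = 3.9198 N/mm = 3919.8 N/m
Wire length L = πDN_a = π·40.0·17 = 2136.3 mm
m = ρ·(πd²/4)·L = 8280 × 16.619×10⁻⁶ m² × 2.1363 m = 0.29396 kg
f_n = ½√(k/m) = 0.5·√(3919.8/0.29396) = 0.5·√(13334) = 57.737 Hz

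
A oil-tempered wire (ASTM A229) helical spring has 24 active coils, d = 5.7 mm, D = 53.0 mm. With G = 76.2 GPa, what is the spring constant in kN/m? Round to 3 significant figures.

k = Gd⁴/(8D³N_a) = (76.2×10³ × 5.7⁴) / (8 × 53.0³ × 24)
  = 8.04367e+07 / 2.85844e+07 = 2.814 N/mm

2.81 kN/m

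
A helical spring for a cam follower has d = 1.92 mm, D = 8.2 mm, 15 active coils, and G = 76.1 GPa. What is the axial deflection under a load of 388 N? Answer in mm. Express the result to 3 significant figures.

k = Gd⁴/(8D³N_a) = (76.1×10³)(1.92⁴)/(8·8.2³·15) = 15.63 N/mm
δ = F/k = 388 / 15.63 = 24.824 mm

24.8 mm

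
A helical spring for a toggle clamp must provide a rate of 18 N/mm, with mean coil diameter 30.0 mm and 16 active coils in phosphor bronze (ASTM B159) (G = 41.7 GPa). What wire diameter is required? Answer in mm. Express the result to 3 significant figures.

6.21 mm

d = (8D³N_a·k / G)^(1/4) = (8·30.0³·16·18 / (41.7×10³))^0.25
  = (1491.8)^0.25 = 6.2148 mm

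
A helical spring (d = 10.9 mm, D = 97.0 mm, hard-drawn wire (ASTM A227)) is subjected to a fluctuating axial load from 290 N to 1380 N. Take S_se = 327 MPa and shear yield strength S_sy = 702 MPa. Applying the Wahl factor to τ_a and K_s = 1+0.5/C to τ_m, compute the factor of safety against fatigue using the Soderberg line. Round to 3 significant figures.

C = D/d = 97.0/10.9 = 8.8991; K_W = (4C−1)/(4C−4)+0.615/C = 1.1641; K_s = 1+0.5/C = 1.0562
F_a = (F_max−F_min)/2 = 545 N; F_m = (F_max+F_min)/2 = 835 N
τ_a = K_W·8F_aD/(πd³) = 1.1641 × 103.95 = 121 MPa
τ_m = K_s·8F_mD/(πd³) = 1.0562 × 159.26 = 168.21 MPa
Soderberg: 1/n_f = τ_a/S_se + τ_m/S_sy = 121/327 + 168.21/702 = 0.37005 + 0.23962 = 0.60966
n_f = 1/0.60966 = 1.64

1.64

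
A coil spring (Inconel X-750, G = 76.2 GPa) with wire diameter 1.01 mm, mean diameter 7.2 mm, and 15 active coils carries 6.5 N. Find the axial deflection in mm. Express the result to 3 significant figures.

k = Gd⁴/(8D³N_a) = (76.2×10³)(1.01⁴)/(8·7.2³·15) = 1.7704 N/mm
δ = F/k = 6.5 / 1.7704 = 3.6716 mm

3.67 mm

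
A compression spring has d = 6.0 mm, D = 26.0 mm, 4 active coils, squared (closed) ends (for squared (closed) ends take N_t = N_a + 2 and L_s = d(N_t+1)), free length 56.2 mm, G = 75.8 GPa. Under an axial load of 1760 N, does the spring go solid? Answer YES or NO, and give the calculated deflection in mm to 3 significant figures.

k = Gd⁴/(8D³N_a) = (75.8×10³)(6.0⁴)/(8·26.0³·4) = 174.66 N/mm
N_t = 6; L_s = 6.0·7 = 42 mm; δ_solid = L₀ − L_s = 56.2 − 42 = 14.2 mm
δ = F/k = 1760/174.66 = 10.076 mm
δ < δ_solid → spring does not go solid

NO, δ = 10.1 mm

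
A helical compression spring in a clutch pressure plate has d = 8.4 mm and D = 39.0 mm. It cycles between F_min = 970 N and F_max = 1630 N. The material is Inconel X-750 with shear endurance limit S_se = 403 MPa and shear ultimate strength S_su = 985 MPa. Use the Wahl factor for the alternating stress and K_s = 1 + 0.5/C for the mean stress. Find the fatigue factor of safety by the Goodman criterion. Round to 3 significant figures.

C = D/d = 39.0/8.4 = 4.6429; K_W = (4C−1)/(4C−4)+0.615/C = 1.3383; K_s = 1+0.5/C = 1.1077
F_a = (F_max−F_min)/2 = 330 N; F_m = (F_max+F_min)/2 = 1300 N
τ_a = K_W·8F_aD/(πd³) = 1.3383 × 55.294 = 74.003 MPa
τ_m = K_s·8F_mD/(πd³) = 1.1077 × 217.83 = 241.28 MPa
Goodman: 1/n_f = τ_a/S_se + τ_m/S_su = 74.003/403 + 241.28/985 = 0.18363 + 0.24496 = 0.42859
n_f = 1/0.42859 = 2.333

2.33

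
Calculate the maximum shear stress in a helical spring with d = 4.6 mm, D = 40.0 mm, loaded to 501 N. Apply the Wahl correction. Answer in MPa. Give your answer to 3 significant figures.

Spring index C = D/d = 40.0/4.6 = 8.6957
K_W = (4C−1)/(4C−4) + 0.615/C = 33.783/30.783 + 0.0707 = 1.1682
τ₀ = 8FD/(πd³) = 8·501·40.0/(π·4.6³) = 160320/305.79 = 524.28 MPa
τ_max = K·τ₀ = 1.1682 × 524.28 = 612.46 MPa

612 MPa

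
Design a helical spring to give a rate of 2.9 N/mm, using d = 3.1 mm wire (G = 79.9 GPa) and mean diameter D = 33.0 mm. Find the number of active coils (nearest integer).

9

N_a = Gd⁴/(8D³k) = (79.9×10³ × 3.1⁴)/(8 × 33.0³ × 2.9)
    = 7.37893e+06 / 833738 = 8.85 → 9 coils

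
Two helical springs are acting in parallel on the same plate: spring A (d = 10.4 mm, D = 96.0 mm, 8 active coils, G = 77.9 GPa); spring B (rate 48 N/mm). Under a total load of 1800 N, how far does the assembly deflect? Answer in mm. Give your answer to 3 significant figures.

k_A = Gd⁴/(8D³N_a) = (77.9×10³)(10.4⁴)/(8·96.0³·8) = 16.094 N/mm
Parallel: k_eq = 16.094 + 48 = 64.094 N/mm
δ = F/k_eq = 1800/64.094 = 28.084 mm

28.1 mm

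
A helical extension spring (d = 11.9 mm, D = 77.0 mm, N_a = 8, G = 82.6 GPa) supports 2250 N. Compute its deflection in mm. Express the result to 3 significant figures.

k = Gd⁴/(8D³N_a) = (82.6×10³)(11.9⁴)/(8·77.0³·8) = 56.691 N/mm
δ = F/k = 2250 / 56.691 = 39.689 mm

39.7 mm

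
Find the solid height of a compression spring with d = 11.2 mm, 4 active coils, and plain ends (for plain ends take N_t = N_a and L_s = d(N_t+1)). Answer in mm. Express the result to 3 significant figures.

56.0 mm

plain ends: N_t = N_a = 4
L_s = d·(N_t+1) = 11.2 × 5 = 56 mm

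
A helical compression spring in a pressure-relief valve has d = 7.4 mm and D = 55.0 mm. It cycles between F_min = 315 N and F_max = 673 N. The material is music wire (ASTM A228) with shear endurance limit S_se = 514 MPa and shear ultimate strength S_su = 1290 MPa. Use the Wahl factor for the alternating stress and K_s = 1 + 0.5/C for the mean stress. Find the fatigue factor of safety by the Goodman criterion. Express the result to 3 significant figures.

3.50

C = D/d = 55.0/7.4 = 7.4324; K_W = (4C−1)/(4C−4)+0.615/C = 1.1993; K_s = 1+0.5/C = 1.0673
F_a = (F_max−F_min)/2 = 179 N; F_m = (F_max+F_min)/2 = 494 N
τ_a = K_W·8F_aD/(πd³) = 1.1993 × 61.867 = 74.2 MPa
τ_m = K_s·8F_mD/(πd³) = 1.0673 × 170.74 = 182.23 MPa
Goodman: 1/n_f = τ_a/S_se + τ_m/S_su = 74.2/514 + 182.23/1290 = 0.14436 + 0.14126 = 0.28562
n_f = 1/0.28562 = 3.501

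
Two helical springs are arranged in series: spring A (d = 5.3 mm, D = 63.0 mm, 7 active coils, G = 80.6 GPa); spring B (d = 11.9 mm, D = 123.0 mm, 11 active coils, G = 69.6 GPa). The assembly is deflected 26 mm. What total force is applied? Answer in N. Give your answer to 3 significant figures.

k_A = Gd⁴/(8D³N_a) = (80.6×10³)(5.3⁴)/(8·63.0³·7) = 4.5418 N/mm
k_B = Gd⁴/(8D³N_a) = (69.6×10³)(11.9⁴)/(8·123.0³·11) = 8.5231 N/mm
Series: 1/k_eq = 1/4.5418 + 1/8.5231 = 0.3375; k_eq = 2.9629 N/mm
F = k_eq·δ = 2.9629·26 = 77.036 N

77.0 N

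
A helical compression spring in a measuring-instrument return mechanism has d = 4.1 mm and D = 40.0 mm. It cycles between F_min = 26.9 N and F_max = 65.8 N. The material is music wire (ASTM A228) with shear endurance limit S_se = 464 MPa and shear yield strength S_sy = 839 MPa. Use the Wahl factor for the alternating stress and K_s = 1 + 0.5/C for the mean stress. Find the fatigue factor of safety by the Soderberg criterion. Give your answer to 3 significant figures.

6.37

C = D/d = 40.0/4.1 = 9.7561; K_W = (4C−1)/(4C−4)+0.615/C = 1.1487; K_s = 1+0.5/C = 1.0513
F_a = (F_max−F_min)/2 = 19.45 N; F_m = (F_max+F_min)/2 = 46.35 N
τ_a = K_W·8F_aD/(πd³) = 1.1487 × 28.745 = 33.02 MPa
τ_m = K_s·8F_mD/(πd³) = 1.0513 × 68.501 = 72.012 MPa
Soderberg: 1/n_f = τ_a/S_se + τ_m/S_sy = 33.02/464 + 72.012/839 = 0.07116 + 0.08583 = 0.15699
n_f = 1/0.15699 = 6.37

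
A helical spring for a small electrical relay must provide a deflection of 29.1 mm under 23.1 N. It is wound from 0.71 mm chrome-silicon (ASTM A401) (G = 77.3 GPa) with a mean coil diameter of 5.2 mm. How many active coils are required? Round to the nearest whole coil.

22

Required rate k = F/δ = 23.1/29.1 = 0.79381 N/mm
N_a = Gd⁴/(8D³k) = (77.3×10³ × 0.71⁴)/(8 × 5.2³ × 0.79381)
    = 19643.2 / 892.933 = 22 → 22 coils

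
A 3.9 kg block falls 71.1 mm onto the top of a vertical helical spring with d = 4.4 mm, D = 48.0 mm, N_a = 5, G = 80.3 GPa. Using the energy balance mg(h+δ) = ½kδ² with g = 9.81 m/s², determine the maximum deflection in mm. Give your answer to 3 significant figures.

k = Gd⁴/(8D³N_a) = (80.3×10³)(4.4⁴)/(8·48.0³·5) = 6.8037 N/mm
W = mg = 3.9 × 9.81 = 38.259 N
½kδ² − Wδ − Wh = 0 → δ = (W + √(W² + 2kWh))/k
δ = (38.259 + √(1463.8 + 37014.8))/6.8037 = (38.259 + 196.16)/6.8037 = 34.455 mm

34.5 mm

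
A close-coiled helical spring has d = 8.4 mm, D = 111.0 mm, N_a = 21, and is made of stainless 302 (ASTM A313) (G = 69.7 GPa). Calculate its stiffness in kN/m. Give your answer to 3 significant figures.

k = Gd⁴/(8D³N_a) = (69.7×10³ × 8.4⁴) / (8 × 111.0³ × 21)
  = 3.47016e+08 / 2.29762e+08 = 1.5103 N/mm

1.51 kN/m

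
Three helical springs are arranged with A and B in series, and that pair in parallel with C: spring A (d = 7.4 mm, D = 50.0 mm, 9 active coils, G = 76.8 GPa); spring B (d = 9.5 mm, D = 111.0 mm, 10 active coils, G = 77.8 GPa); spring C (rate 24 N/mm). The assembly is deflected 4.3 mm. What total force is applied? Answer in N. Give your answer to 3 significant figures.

124 N

k_A = Gd⁴/(8D³N_a) = (76.8×10³)(7.4⁴)/(8·50.0³·9) = 25.589 N/mm
k_B = Gd⁴/(8D³N_a) = (77.8×10³)(9.5⁴)/(8·111.0³·10) = 5.7918 N/mm
Springs A,B series: k_AB = 1/(1/25.589+1/5.7918) = 4.7228 N/mm; parallel with C: k_eq = 4.7228+24 = 28.723 N/mm
F = k_eq·δ = 28.723·4.3 = 123.51 N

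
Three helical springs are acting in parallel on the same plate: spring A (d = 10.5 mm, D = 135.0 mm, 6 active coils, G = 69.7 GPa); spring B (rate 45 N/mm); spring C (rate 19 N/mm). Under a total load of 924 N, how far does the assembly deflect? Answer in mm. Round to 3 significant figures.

k_A = Gd⁴/(8D³N_a) = (69.7×10³)(10.5⁴)/(8·135.0³·6) = 7.1738 N/mm
Parallel: k_eq = 7.1738 + 45 + 19 = 71.174 N/mm
δ = F/k_eq = 924/71.174 = 12.982 mm

13.0 mm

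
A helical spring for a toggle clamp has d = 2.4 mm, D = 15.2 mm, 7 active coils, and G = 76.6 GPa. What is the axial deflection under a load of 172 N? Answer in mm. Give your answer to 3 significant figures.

k = Gd⁴/(8D³N_a) = (76.6×10³)(2.4⁴)/(8·15.2³·7) = 12.923 N/mm
δ = F/k = 172 / 12.923 = 13.31 mm

13.3 mm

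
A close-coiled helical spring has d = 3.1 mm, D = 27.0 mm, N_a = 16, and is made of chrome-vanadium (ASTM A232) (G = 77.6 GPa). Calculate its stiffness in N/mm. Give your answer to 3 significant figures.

2.84 N/mm

k = Gd⁴/(8D³N_a) = (77.6×10³ × 3.1⁴) / (8 × 27.0³ × 16)
  = 7.16652e+06 / 2.51942e+06 = 2.8445 N/mm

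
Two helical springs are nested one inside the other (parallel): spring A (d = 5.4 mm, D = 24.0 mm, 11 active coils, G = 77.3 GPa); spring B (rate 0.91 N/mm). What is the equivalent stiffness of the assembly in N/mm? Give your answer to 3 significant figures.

k_A = Gd⁴/(8D³N_a) = (77.3×10³)(5.4⁴)/(8·24.0³·11) = 54.03 N/mm
Parallel: k_eq = 54.03 + 0.91 = 54.94 N/mm

54.9 N/mm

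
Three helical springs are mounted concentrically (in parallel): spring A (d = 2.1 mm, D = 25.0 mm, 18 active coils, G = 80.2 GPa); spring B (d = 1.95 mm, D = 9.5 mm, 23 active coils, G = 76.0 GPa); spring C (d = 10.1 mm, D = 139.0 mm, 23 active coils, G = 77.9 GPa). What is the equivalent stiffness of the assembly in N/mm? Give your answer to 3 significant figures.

9.30 N/mm

k_A = Gd⁴/(8D³N_a) = (80.2×10³)(2.1⁴)/(8·25.0³·18) = 0.69322 N/mm
k_B = Gd⁴/(8D³N_a) = (76.0×10³)(1.95⁴)/(8·9.5³·23) = 6.9657 N/mm
k_C = Gd⁴/(8D³N_a) = (77.9×10³)(10.1⁴)/(8·139.0³·23) = 1.6404 N/mm
Parallel: k_eq = 0.69322 + 6.9657 + 1.6404 = 9.2993 N/mm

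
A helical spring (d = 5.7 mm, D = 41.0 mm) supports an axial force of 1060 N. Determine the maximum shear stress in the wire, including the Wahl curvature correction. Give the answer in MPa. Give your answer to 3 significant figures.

Spring index C = D/d = 41.0/5.7 = 7.1930
K_W = (4C−1)/(4C−4) + 0.615/C = 27.772/24.772 + 0.0855 = 1.2066
τ₀ = 8FD/(πd³) = 8·1060·41.0/(π·5.7³) = 347680/581.8 = 597.59 MPa
τ_max = K·τ₀ = 1.2066 × 597.59 = 721.06 MPa

721 MPa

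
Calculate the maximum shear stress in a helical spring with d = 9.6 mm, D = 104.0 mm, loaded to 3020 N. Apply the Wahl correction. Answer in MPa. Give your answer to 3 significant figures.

1020 MPa

Spring index C = D/d = 104.0/9.6 = 10.8333
K_W = (4C−1)/(4C−4) + 0.615/C = 42.333/39.333 + 0.0568 = 1.1330
τ₀ = 8FD/(πd³) = 8·3020·104.0/(π·9.6³) = 2.51264e+06/2779.5 = 904 MPa
τ_max = K·τ₀ = 1.1330 × 904 = 1024.3 MPa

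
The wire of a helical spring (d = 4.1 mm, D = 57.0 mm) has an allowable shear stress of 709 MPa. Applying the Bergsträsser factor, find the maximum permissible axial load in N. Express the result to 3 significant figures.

C = D/d = 57.0/4.1 = 13.9024
K_B = (4C+2)/(4C−3) = 57.610/52.610 = 1.0950
τ_max = K·8FD/(πd³) → F_max = τ_allow·πd³/(8DK)
F_max = 709·π·4.1³/(8·57.0·1.0950) = 1.5351e+05/499.34 = 307.43 N

307 N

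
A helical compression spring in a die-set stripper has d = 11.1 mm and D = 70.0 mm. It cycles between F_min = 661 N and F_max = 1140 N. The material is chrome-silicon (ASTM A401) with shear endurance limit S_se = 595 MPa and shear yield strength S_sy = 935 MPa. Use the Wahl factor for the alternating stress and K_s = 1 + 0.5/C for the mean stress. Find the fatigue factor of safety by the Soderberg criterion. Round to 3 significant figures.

4.99

C = D/d = 70.0/11.1 = 6.3063; K_W = (4C−1)/(4C−4)+0.615/C = 1.2389; K_s = 1+0.5/C = 1.0793
F_a = (F_max−F_min)/2 = 239.5 N; F_m = (F_max+F_min)/2 = 900.5 N
τ_a = K_W·8F_aD/(πd³) = 1.2389 × 31.216 = 38.672 MPa
τ_m = K_s·8F_mD/(πd³) = 1.0793 × 117.37 = 126.67 MPa
Soderberg: 1/n_f = τ_a/S_se + τ_m/S_sy = 38.672/595 + 126.67/935 = 0.06500 + 0.13548 = 0.20048
n_f = 1/0.20048 = 4.988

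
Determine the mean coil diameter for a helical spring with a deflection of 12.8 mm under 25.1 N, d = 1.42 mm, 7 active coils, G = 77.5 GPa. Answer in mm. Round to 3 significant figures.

Required rate k = F/δ = 25.1/12.8 = 1.9609 N/mm
D = (Gd⁴/(8N_a·k))^(1/3) = (77.5×10³·1.42⁴/(8·7·1.9609))^(1/3)
  = (2869.48)^(1/3) = 14.2102 mm

14.2 mm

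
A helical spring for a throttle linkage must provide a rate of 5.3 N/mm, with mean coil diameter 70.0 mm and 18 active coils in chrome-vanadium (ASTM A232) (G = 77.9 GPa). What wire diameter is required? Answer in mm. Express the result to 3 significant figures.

d = (8D³N_a·k / G)^(1/4) = (8·70.0³·18·5.3 / (77.9×10³))^0.25
  = (3360.4)^0.25 = 7.6138 mm

7.61 mm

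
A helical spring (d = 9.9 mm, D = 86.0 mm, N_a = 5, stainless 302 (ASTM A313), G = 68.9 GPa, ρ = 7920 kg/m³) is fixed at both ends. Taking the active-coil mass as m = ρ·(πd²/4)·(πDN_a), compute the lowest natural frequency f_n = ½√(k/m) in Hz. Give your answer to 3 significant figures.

88.9 Hz

k = Gd⁴/(8D³N_a) = (68.9×10³)(9.9⁴)/(8·86.0³·5) = 26.014 N/mm = 26014 N/m
Wire length L = πDN_a = π·86.0·5 = 1350.9 mm
m = ρ·(πd²/4)·L = 7920 × 76.977×10⁻⁶ m² × 1.3509 m = 0.82358 kg
f_n = ½√(k/m) = 0.5·√(26014/0.82358) = 0.5·√(31586) = 88.863 Hz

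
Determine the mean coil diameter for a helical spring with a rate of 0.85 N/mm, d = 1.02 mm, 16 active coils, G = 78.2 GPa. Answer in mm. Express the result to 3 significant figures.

9.20 mm

D = (Gd⁴/(8N_a·k))^(1/3) = (78.2×10³·1.02⁴/(8·16·0.85))^(1/3)
  = (777.998)^(1/3) = 9.1973 mm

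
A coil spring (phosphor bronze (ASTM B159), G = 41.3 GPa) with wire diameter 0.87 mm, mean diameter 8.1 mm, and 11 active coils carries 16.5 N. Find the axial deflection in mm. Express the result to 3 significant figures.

k = Gd⁴/(8D³N_a) = (41.3×10³)(0.87⁴)/(8·8.1³·11) = 0.50593 N/mm
δ = F/k = 16.5 / 0.50593 = 32.613 mm

32.6 mm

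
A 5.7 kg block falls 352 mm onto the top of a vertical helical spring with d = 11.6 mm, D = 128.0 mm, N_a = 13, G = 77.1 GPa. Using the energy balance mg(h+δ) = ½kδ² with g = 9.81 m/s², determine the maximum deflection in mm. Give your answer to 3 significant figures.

k = Gd⁴/(8D³N_a) = (77.1×10³)(11.6⁴)/(8·128.0³·13) = 6.4006 N/mm
W = mg = 5.7 × 9.81 = 55.917 N
½kδ² − Wδ − Wh = 0 → δ = (W + √(W² + 2kWh))/k
δ = (55.917 + √(3126.7 + 251965))/6.4006 = (55.917 + 505.07)/6.4006 = 87.645 mm

87.6 mm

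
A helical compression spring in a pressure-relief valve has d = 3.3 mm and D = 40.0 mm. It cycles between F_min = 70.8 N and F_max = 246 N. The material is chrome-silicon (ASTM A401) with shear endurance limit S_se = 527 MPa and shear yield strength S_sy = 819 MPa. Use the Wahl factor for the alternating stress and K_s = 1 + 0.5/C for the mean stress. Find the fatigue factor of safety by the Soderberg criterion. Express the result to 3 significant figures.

C = D/d = 40.0/3.3 = 12.1212; K_W = (4C−1)/(4C−4)+0.615/C = 1.1182; K_s = 1+0.5/C = 1.0413
F_a = (F_max−F_min)/2 = 87.6 N; F_m = (F_max+F_min)/2 = 158.4 N
τ_a = K_W·8F_aD/(πd³) = 1.1182 × 248.29 = 277.63 MPa
τ_m = K_s·8F_mD/(πd³) = 1.0413 × 448.97 = 467.49 MPa
Soderberg: 1/n_f = τ_a/S_se + τ_m/S_sy = 277.63/527 + 467.49/819 = 0.52682 + 0.57080 = 1.0976
n_f = 1/1.0976 = 0.9111

0.911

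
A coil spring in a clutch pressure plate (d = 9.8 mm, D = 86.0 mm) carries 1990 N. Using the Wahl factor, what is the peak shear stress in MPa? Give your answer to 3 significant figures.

540 MPa

Spring index C = D/d = 86.0/9.8 = 8.7755
K_W = (4C−1)/(4C−4) + 0.615/C = 34.102/31.102 + 0.0701 = 1.1665
τ₀ = 8FD/(πd³) = 8·1990·86.0/(π·9.8³) = 1.36912e+06/2956.8 = 463.03 MPa
τ_max = K·τ₀ = 1.1665 × 463.03 = 540.15 MPa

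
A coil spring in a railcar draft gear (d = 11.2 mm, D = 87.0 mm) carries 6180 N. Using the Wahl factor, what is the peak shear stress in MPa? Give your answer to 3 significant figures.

1160 MPa

Spring index C = D/d = 87.0/11.2 = 7.7679
K_W = (4C−1)/(4C−4) + 0.615/C = 30.071/27.071 + 0.0792 = 1.1900
τ₀ = 8FD/(πd³) = 8·6180·87.0/(π·11.2³) = 4.30128e+06/4413.7 = 974.53 MPa
τ_max = K·τ₀ = 1.1900 × 974.53 = 1159.7 MPa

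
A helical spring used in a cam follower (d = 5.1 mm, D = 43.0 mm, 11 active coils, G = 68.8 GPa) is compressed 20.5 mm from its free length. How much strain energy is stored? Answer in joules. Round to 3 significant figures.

1.40 J

k = Gd⁴/(8D³N_a) = (68.8×10³)(5.1⁴)/(8·43.0³·11) = 6.6524 N/mm
U = ½kδ² = 0.5 × 6.6524 × 20.5² = 1397.8 N·mm = 1.3978 J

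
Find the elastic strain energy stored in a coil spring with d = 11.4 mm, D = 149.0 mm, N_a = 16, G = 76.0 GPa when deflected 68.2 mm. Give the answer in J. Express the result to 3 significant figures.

k = Gd⁴/(8D³N_a) = (76.0×10³)(11.4⁴)/(8·149.0³·16) = 3.0315 N/mm
U = ½kδ² = 0.5 × 3.0315 × 68.2² = 7050.2 N·mm = 7.0502 J

7.05 J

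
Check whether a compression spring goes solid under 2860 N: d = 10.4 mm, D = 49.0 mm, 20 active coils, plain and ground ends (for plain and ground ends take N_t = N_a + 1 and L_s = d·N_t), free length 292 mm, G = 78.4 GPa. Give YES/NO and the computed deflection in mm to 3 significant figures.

k = Gd⁴/(8D³N_a) = (78.4×10³)(10.4⁴)/(8·49.0³·20) = 48.724 N/mm
N_t = 21; L_s = 10.4·21 = 218.4 mm; δ_solid = L₀ − L_s = 292 − 218.4 = 73.6 mm
δ = F/k = 2860/48.724 = 58.698 mm
δ < δ_solid → spring does not go solid

NO, δ = 58.7 mm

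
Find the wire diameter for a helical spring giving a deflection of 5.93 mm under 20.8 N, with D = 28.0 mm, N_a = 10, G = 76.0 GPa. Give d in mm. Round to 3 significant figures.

Required rate k = F/δ = 20.8/5.93 = 3.5076 N/mm
d = (8D³N_a·k / G)^(1/4) = (8·28.0³·10·3.5076 / (76.0×10³))^0.25
  = (81.051)^0.25 = 3.0005 mm

3.00 mm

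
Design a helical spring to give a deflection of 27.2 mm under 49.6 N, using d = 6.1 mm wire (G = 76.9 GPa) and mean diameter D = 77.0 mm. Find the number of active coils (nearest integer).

16

Required rate k = F/δ = 49.6/27.2 = 1.8235 N/mm
N_a = Gd⁴/(8D³k) = (76.9×10³ × 6.1⁴)/(8 × 77.0³ × 1.8235)
    = 1.06475e+08 / 6.66001e+06 = 15.99 → 16 coils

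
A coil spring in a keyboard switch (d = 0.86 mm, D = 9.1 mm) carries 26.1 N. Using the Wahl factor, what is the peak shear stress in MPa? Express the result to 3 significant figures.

Spring index C = D/d = 9.1/0.86 = 10.5814
K_W = (4C−1)/(4C−4) + 0.615/C = 41.326/38.326 + 0.0581 = 1.1364
τ₀ = 8FD/(πd³) = 8·26.1·9.1/(π·0.86³) = 1900.08/1.9982 = 950.88 MPa
τ_max = K·τ₀ = 1.1364 × 950.88 = 1080.6 MPa

1080 MPa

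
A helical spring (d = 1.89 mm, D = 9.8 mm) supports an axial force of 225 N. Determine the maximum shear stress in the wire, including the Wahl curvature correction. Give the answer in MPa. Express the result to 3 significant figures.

1080 MPa

Spring index C = D/d = 9.8/1.89 = 5.1852
K_W = (4C−1)/(4C−4) + 0.615/C = 19.741/16.741 + 0.1186 = 1.2978
τ₀ = 8FD/(πd³) = 8·225·9.8/(π·1.89³) = 17640/21.21 = 831.69 MPa
τ_max = K·τ₀ = 1.2978 × 831.69 = 1079.4 MPa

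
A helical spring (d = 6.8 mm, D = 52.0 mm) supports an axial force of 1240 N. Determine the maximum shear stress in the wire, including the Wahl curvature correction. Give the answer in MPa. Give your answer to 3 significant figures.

623 MPa

Spring index C = D/d = 52.0/6.8 = 7.6471
K_W = (4C−1)/(4C−4) + 0.615/C = 29.588/26.588 + 0.0804 = 1.1933
τ₀ = 8FD/(πd³) = 8·1240·52.0/(π·6.8³) = 515840/987.82 = 522.2 MPa
τ_max = K·τ₀ = 1.1933 × 522.2 = 623.12 MPa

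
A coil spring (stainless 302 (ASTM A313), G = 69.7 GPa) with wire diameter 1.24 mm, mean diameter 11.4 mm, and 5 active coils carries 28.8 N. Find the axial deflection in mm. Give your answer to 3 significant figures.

k = Gd⁴/(8D³N_a) = (69.7×10³)(1.24⁴)/(8·11.4³·5) = 2.7806 N/mm
δ = F/k = 28.8 / 2.7806 = 10.357 mm

10.4 mm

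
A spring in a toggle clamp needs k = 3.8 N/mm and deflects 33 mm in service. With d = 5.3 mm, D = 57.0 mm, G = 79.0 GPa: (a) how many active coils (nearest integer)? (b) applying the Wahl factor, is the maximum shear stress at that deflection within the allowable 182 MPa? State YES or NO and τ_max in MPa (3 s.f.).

(a) 11 coils; (b) YES, τ_max = 140 MPa

N_a = Gd⁴/(8D³k) = (79.0×10³)(5.3⁴)/(8·57.0³·3.8) = 11.07 → N_a = 11
Actual rate k = Gd⁴/(8D³·11) = 3.8249 N/mm
Working load F = kδ = 3.8249·33 = 126.22 N
C = 57.0/5.3 = 10.7547; K_W = (4C−1)/(4C−4)+0.615/C = 1.1341
τ_max = K_W·8FD/(πd³) = 1.1341·123.06 = 139.56 MPa
τ_max ≤ 182 MPa → acceptable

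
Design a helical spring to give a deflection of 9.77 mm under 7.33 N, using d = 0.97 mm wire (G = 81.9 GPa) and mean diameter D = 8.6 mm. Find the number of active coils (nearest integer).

19

Required rate k = F/δ = 7.33/9.77 = 0.75026 N/mm
N_a = Gd⁴/(8D³k) = (81.9×10³ × 0.97⁴)/(8 × 8.6³ × 0.75026)
    = 72505.5 / 3817.64 = 18.99 → 19 coils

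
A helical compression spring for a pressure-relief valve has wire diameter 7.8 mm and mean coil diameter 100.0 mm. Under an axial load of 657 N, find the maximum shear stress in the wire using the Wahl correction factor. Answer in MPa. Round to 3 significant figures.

392 MPa

Spring index C = D/d = 100.0/7.8 = 12.8205
K_W = (4C−1)/(4C−4) + 0.615/C = 50.282/47.282 + 0.0480 = 1.1114
τ₀ = 8FD/(πd³) = 8·657·100.0/(π·7.8³) = 525600/1490.8 = 352.55 MPa
τ_max = K·τ₀ = 1.1114 × 352.55 = 391.83 MPa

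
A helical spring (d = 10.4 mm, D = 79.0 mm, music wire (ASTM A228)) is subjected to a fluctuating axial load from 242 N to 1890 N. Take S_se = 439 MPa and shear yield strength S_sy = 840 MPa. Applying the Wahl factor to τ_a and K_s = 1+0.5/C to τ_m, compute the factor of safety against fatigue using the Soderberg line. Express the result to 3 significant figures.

C = D/d = 79.0/10.4 = 7.5962; K_W = (4C−1)/(4C−4)+0.615/C = 1.1947; K_s = 1+0.5/C = 1.0658
F_a = (F_max−F_min)/2 = 824 N; F_m = (F_max+F_min)/2 = 1066 N
τ_a = K_W·8F_aD/(πd³) = 1.1947 × 147.37 = 176.05 MPa
τ_m = K_s·8F_mD/(πd³) = 1.0658 × 190.64 = 203.19 MPa
Soderberg: 1/n_f = τ_a/S_se + τ_m/S_sy = 176.05/439 + 203.19/840 = 0.40103 + 0.24190 = 0.64293
n_f = 1/0.64293 = 1.555

1.56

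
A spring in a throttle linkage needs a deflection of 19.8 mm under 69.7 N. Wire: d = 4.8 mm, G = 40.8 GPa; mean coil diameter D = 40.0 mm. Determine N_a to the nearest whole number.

Required rate k = F/δ = 69.7/19.8 = 3.5202 N/mm
N_a = Gd⁴/(8D³k) = (40.8×10³ × 4.8⁴)/(8 × 40.0³ × 3.5202)
    = 2.16583e+07 / 1.80234e+06 = 12.02 → 12 coils

12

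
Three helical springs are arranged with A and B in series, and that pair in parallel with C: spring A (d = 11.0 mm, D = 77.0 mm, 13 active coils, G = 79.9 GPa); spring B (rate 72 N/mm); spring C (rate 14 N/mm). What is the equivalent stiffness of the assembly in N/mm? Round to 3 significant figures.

32.4 N/mm

k_A = Gd⁴/(8D³N_a) = (79.9×10³)(11.0⁴)/(8·77.0³·13) = 24.638 N/mm
Springs A,B series: k_AB = 1/(1/24.638+1/72) = 18.357 N/mm; parallel with C: k_eq = 18.357+14 = 32.357 N/mm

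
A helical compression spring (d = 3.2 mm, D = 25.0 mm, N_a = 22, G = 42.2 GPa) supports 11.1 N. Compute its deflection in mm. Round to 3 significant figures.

k = Gd⁴/(8D³N_a) = (42.2×10³)(3.2⁴)/(8·25.0³·22) = 1.6091 N/mm
δ = F/k = 11.1 / 1.6091 = 6.8983 mm

6.90 mm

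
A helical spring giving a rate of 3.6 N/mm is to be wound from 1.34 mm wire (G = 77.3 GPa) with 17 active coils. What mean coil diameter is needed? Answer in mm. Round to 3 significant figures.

D = (Gd⁴/(8N_a·k))^(1/3) = (77.3×10³·1.34⁴/(8·17·3.6))^(1/3)
  = (509.046)^(1/3) = 7.9846 mm

7.98 mm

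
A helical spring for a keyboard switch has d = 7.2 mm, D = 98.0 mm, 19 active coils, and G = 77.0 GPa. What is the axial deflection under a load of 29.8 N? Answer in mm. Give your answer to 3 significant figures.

20.6 mm

k = Gd⁴/(8D³N_a) = (77.0×10³)(7.2⁴)/(8·98.0³·19) = 1.4464 N/mm
δ = F/k = 29.8 / 1.4464 = 20.602 mm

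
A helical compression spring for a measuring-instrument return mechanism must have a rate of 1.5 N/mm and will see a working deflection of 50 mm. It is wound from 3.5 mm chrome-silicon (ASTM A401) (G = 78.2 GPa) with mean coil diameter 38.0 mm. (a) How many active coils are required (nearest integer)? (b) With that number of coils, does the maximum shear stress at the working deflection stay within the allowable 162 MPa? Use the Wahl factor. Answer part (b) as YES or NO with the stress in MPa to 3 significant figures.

N_a = Gd⁴/(8D³k) = (78.2×10³)(3.5⁴)/(8·38.0³·1.5) = 17.82 → N_a = 18
Actual rate k = Gd⁴/(8D³·18) = 1.4851 N/mm
Working load F = kδ = 1.4851·50 = 74.257 N
C = 38.0/3.5 = 10.8571; K_W = (4C−1)/(4C−4)+0.615/C = 1.1327
τ_max = K_W·8FD/(πd³) = 1.1327·167.59 = 189.84 MPa
τ_max > 162 MPa → exceeds allowable

(a) 18 coils; (b) NO, τ_max = 190 MPa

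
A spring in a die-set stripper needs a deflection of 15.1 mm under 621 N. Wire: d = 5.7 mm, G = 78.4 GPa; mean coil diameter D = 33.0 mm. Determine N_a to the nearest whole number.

7

Required rate k = F/δ = 621/15.1 = 41.126 N/mm
N_a = Gd⁴/(8D³k) = (78.4×10³ × 5.7⁴)/(8 × 33.0³ × 41.126)
    = 8.2759e+07 / 1.18235e+07 = 7 → 7 coils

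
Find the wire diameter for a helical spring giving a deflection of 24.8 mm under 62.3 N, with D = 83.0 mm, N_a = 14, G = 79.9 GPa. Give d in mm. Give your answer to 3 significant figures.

Required rate k = F/δ = 62.3/24.8 = 2.5121 N/mm
d = (8D³N_a·k / G)^(1/4) = (8·83.0³·14·2.5121 / (79.9×10³))^0.25
  = (2013.5)^0.25 = 6.6986 mm

6.70 mm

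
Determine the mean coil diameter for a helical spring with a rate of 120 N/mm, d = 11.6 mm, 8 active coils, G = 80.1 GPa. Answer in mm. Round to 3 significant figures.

D = (Gd⁴/(8N_a·k))^(1/3) = (80.1×10³·11.6⁴/(8·8·120))^(1/3)
  = (188844)^(1/3) = 57.3721 mm

57.4 mm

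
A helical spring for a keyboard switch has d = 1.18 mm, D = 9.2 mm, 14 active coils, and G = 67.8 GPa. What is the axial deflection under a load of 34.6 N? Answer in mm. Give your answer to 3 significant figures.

k = Gd⁴/(8D³N_a) = (67.8×10³)(1.18⁴)/(8·9.2³·14) = 1.5072 N/mm
δ = F/k = 34.6 / 1.5072 = 22.956 mm

23.0 mm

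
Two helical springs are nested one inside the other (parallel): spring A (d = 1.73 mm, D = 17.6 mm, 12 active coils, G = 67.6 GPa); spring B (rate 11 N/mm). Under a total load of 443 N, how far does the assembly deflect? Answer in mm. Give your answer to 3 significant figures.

36.4 mm

k_A = Gd⁴/(8D³N_a) = (67.6×10³)(1.73⁴)/(8·17.6³·12) = 1.157 N/mm
Parallel: k_eq = 1.157 + 11 = 12.157 N/mm
δ = F/k_eq = 443/12.157 = 36.44 mm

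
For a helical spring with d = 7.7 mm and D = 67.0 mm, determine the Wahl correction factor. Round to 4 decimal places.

C = D/d = 67.0/7.7 = 8.7013
K_W = (4C−1)/(4C−4) + 0.615/C = 33.805/30.805 + 0.0707 = 1.1681

1.1681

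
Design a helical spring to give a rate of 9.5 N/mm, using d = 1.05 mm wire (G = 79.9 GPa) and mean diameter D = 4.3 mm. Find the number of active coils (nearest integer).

N_a = Gd⁴/(8D³k) = (79.9×10³ × 1.05⁴)/(8 × 4.3³ × 9.5)
    = 97118.9 / 6042.53 = 16.07 → 16 coils

16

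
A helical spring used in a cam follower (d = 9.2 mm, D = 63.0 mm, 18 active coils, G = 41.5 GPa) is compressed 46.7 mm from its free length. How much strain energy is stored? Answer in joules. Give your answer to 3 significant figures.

9.00 J

k = Gd⁴/(8D³N_a) = (41.5×10³)(9.2⁴)/(8·63.0³·18) = 8.2569 N/mm
U = ½kδ² = 0.5 × 8.2569 × 46.7² = 9003.7 N·mm = 9.0037 J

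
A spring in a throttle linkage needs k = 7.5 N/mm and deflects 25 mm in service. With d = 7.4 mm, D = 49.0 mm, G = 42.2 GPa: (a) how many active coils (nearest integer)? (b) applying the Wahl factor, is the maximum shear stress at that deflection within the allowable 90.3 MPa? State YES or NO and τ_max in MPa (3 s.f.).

N_a = Gd⁴/(8D³k) = (42.2×10³)(7.4⁴)/(8·49.0³·7.5) = 17.93 → N_a = 18
Actual rate k = Gd⁴/(8D³·18) = 7.4694 N/mm
Working load F = kδ = 7.4694·25 = 186.74 N
C = 49.0/7.4 = 6.6216; K_W = (4C−1)/(4C−4)+0.615/C = 1.2263
τ_max = K_W·8FD/(πd³) = 1.2263·57.5 = 70.512 MPa
τ_max ≤ 90.3 MPa → acceptable

(a) 18 coils; (b) YES, τ_max = 70.5 MPa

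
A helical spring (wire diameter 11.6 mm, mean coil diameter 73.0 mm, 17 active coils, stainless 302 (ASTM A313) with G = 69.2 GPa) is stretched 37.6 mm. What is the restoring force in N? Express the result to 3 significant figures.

890 N

k = Gd⁴/(8D³N_a) = (69.2×10³)(11.6⁴)/(8·73.0³·17) = 23.683 N/mm
F = k·δ = 23.683 × 37.6 = 890.47 N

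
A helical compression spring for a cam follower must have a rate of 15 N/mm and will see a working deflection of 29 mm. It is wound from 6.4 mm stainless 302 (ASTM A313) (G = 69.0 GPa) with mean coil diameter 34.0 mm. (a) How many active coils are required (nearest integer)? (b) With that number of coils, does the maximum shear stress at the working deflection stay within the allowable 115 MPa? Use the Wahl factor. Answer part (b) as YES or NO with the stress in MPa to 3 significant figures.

(a) 25 coils; (b) NO, τ_max = 182 MPa

N_a = Gd⁴/(8D³k) = (69.0×10³)(6.4⁴)/(8·34.0³·15) = 24.54 → N_a = 25
Actual rate k = Gd⁴/(8D³·25) = 14.727 N/mm
Working load F = kδ = 14.727·29 = 427.07 N
C = 34.0/6.4 = 5.3125; K_W = (4C−1)/(4C−4)+0.615/C = 1.2897
τ_max = K_W·8FD/(πd³) = 1.2897·141.05 = 181.91 MPa
τ_max > 115 MPa → exceeds allowable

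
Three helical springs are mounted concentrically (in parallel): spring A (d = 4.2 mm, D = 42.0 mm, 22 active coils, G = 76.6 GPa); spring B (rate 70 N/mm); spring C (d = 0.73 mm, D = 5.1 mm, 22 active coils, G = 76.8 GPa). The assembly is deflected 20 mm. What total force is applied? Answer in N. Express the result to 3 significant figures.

k_A = Gd⁴/(8D³N_a) = (76.6×10³)(4.2⁴)/(8·42.0³·22) = 1.828 N/mm
k_C = Gd⁴/(8D³N_a) = (76.8×10³)(0.73⁴)/(8·5.1³·22) = 0.93418 N/mm
Parallel: k_eq = 1.828 + 70 + 0.93418 = 72.762 N/mm
F = k_eq·δ = 72.762·20 = 1455.2 N

1460 N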